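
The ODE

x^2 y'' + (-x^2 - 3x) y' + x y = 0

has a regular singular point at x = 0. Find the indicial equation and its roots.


Divide by x^2 to reach normal form y'' + P_1(x) y' + P_2(x) y = 0 with P_1(x) = -1 - 3/x and P_2(x) = 1/x.
x = 0 is a singular point because the y'-coefficient -1 - 3/x has a pole at x = 0 and the y-coefficient 1/x has a pole at x = 0.
It is a regular singular point because x P_1(x) = p(x) = -x - 3 and x^2 P_2(x) = q(x) = x are polynomials, hence analytic at x = 0.
p(0) = -3,  q(0) = 0.
Indicial equation: r(r-1) + p(0) r + q(0) = 0, i.e. r^2 + (p(0) - 1) r + q(0) = 0, i.e. r^2 - 4 r = 0.
Discriminant: (-4)^2 - 4(0) = 16, so r = (4 ± 4)/2.
Solving: r_1 = 4, r_2 = 0.

indicial: r^2 - 4 r = 0; roots r_1 = 4, r_2 = 0


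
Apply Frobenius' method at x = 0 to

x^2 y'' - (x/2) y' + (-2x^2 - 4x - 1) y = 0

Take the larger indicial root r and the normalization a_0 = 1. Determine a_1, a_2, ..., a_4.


Write in Frobenius form y'' + (p(x)/x) y' + (q(x)/x^2) y = 0:
  p(x) = -1/2,  q(x) = -2x^2 - 4x - 1.
Indicial equation: r(r-1) + (-1/2) r + (-1) = 0 -> roots r_1 = 2, r_2 = -1/2.
Take r = r_1 = 2. Let y(x) = x^r sum_{n>=0} a_n x^n with a_0 = 1.
Substitute y = x^r sum a_n x^n and match x^{r+n}. The recurrence is
  D(n) a_n - 4 a_{n-1} - 2 a_{n-2} = 0,  where D(n) = (r+n)(r+n-1) + (-1/2)(r+n) + (-1).
  a_n = [4 a_{n-1} + 2 a_{n-2}] / D(n).
Since the indicial polynomial factors as (r - r_1)(r - r_2), D(n) = (r_1 + n - r_1)(r_1 + n - r_2) = n(n + 5/2).
Evaluating step by step (a_0 = 1):
  n = 1: D(1) = 1(1 + 5/2) = 7/2; numerator = 4(1) = 4; a_1 = (4)/(7/2) = 8/7
  n = 2: D(2) = 2(2 + 5/2) = 9; numerator = 4(8/7) + 2(1) = 46/7; a_2 = (46/7)/(9) = 46/63
  n = 3: D(3) = 3(3 + 5/2) = 33/2; numerator = 4(46/63) + 2(8/7) = 328/63; a_3 = (328/63)/(33/2) = 656/2079
  n = 4: D(4) = 4(4 + 5/2) = 26; numerator = 4(656/2079) + 2(46/63) = 5660/2079; a_4 = (5660/2079)/(26) = 2830/27027

r = 2; a_0 = 1; a_1 = 8/7; a_2 = 46/63; a_3 = 656/2079; a_4 = 2830/27027


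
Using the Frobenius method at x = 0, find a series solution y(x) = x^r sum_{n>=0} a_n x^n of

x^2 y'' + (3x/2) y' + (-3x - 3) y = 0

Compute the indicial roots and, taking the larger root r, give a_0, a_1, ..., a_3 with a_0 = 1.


Write in Frobenius form y'' + (p(x)/x) y' + (q(x)/x^2) y = 0:
  p(x) = 3/2,  q(x) = -3x - 3.
Indicial equation: r(r-1) + (3/2) r + (-3) = 0 -> roots r_1 = 3/2, r_2 = -2.
Take r = r_1 = 3/2. Let y(x) = x^r sum_{n>=0} a_n x^n with a_0 = 1.
Substitute y = x^r sum a_n x^n and match x^{r+n}. The recurrence is
  D(n) a_n - 3 a_{n-1} = 0,  where D(n) = (r+n)(r+n-1) + (3/2)(r+n) + (-3).
  a_n = 3 / D(n) * a_{n-1}.
Since the indicial polynomial factors as (r - r_1)(r - r_2), D(n) = (r_1 + n - r_1)(r_1 + n - r_2) = n(n + 7/2).
Evaluating step by step (a_0 = 1):
  n = 1: D(1) = 1(1 + 7/2) = 9/2; numerator = 3(1) = 3; a_1 = (3)/(9/2) = 2/3
  n = 2: D(2) = 2(2 + 7/2) = 11; numerator = 3(2/3) = 2; a_2 = (2)/(11) = 2/11
  n = 3: D(3) = 3(3 + 7/2) = 39/2; numerator = 3(2/11) = 6/11; a_3 = (6/11)/(39/2) = 4/143

r = 3/2; a_0 = 1; a_1 = 2/3; a_2 = 2/11; a_3 = 4/143


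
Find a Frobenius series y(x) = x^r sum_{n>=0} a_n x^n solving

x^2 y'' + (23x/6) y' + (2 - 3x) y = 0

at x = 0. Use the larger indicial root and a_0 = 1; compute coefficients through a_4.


Write in Frobenius form y'' + (p(x)/x) y' + (q(x)/x^2) y = 0:
  p(x) = 23/6,  q(x) = 2 - 3x.
Indicial equation: r(r-1) + (23/6) r + (2) = 0 -> roots r_1 = -4/3, r_2 = -3/2.
Take r = r_1 = -4/3. Let y(x) = x^r sum_{n>=0} a_n x^n with a_0 = 1.
Substitute y = x^r sum a_n x^n and match x^{r+n}. The recurrence is
  D(n) a_n - 3 a_{n-1} = 0,  where D(n) = (r+n)(r+n-1) + (23/6)(r+n) + (2).
  a_n = 3 / D(n) * a_{n-1}.
Since the indicial polynomial factors as (r - r_1)(r - r_2), D(n) = (r_1 + n - r_1)(r_1 + n - r_2) = n(n + 1/6).
Evaluating step by step (a_0 = 1):
  n = 1: D(1) = 1(1 + 1/6) = 7/6; numerator = 3(1) = 3; a_1 = (3)/(7/6) = 18/7
  n = 2: D(2) = 2(2 + 1/6) = 13/3; numerator = 3(18/7) = 54/7; a_2 = (54/7)/(13/3) = 162/91
  n = 3: D(3) = 3(3 + 1/6) = 19/2; numerator = 3(162/91) = 486/91; a_3 = (486/91)/(19/2) = 972/1729
  n = 4: D(4) = 4(4 + 1/6) = 50/3; numerator = 3(972/1729) = 2916/1729; a_4 = (2916/1729)/(50/3) = 4374/43225

r = -4/3; a_0 = 1; a_1 = 18/7; a_2 = 162/91; a_3 = 972/1729; a_4 = 4374/43225


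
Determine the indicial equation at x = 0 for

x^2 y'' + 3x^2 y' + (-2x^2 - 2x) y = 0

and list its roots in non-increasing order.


Divide by x^2 to reach normal form y'' + P_1(x) y' + P_2(x) y = 0 with P_1(x) = 3 and P_2(x) = -2 - 2/x.
x = 0 is a singular point because the y-coefficient -2 - 2/x has a pole at x = 0.
It is a regular singular point because x P_1(x) = p(x) = 3x and x^2 P_2(x) = q(x) = -2x^2 - 2x are polynomials, hence analytic at x = 0.
p(0) = 0,  q(0) = 0.
Indicial equation: r(r-1) + p(0) r + q(0) = 0, i.e. r^2 + (p(0) - 1) r + q(0) = 0, i.e. r^2 - 1 r = 0.
Discriminant: (-1)^2 - 4(0) = 1, so r = (1 ± 1)/2.
Solving: r_1 = 1, r_2 = 0.

indicial: r^2 - 1 r = 0; roots r_1 = 1, r_2 = 0


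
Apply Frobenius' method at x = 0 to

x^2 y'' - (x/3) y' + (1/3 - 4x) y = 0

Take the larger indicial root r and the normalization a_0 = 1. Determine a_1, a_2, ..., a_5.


Write in Frobenius form y'' + (p(x)/x) y' + (q(x)/x^2) y = 0:
  p(x) = -1/3,  q(x) = 1/3 - 4x.
Indicial equation: r(r-1) + (-1/3) r + (1/3) = 0 -> roots r_1 = 1, r_2 = 1/3.
Take r = r_1 = 1. Let y(x) = x^r sum_{n>=0} a_n x^n with a_0 = 1.
Substitute y = x^r sum a_n x^n and match x^{r+n}. The recurrence is
  D(n) a_n - 4 a_{n-1} = 0,  where D(n) = (r+n)(r+n-1) + (-1/3)(r+n) + (1/3).
  a_n = 4 / D(n) * a_{n-1}.
Since the indicial polynomial factors as (r - r_1)(r - r_2), D(n) = (r_1 + n - r_1)(r_1 + n - r_2) = n(n + 2/3).
Evaluating step by step (a_0 = 1):
  n = 1: D(1) = 1(1 + 2/3) = 5/3; numerator = 4(1) = 4; a_1 = (4)/(5/3) = 12/5
  n = 2: D(2) = 2(2 + 2/3) = 16/3; numerator = 4(12/5) = 48/5; a_2 = (48/5)/(16/3) = 9/5
  n = 3: D(3) = 3(3 + 2/3) = 11; numerator = 4(9/5) = 36/5; a_3 = (36/5)/(11) = 36/55
  n = 4: D(4) = 4(4 + 2/3) = 56/3; numerator = 4(36/55) = 144/55; a_4 = (144/55)/(56/3) = 54/385
  n = 5: D(5) = 5(5 + 2/3) = 85/3; numerator = 4(54/385) = 216/385; a_5 = (216/385)/(85/3) = 648/32725

r = 1; a_0 = 1; a_1 = 12/5; a_2 = 9/5; a_3 = 36/55; a_4 = 54/385; a_5 = 648/32725


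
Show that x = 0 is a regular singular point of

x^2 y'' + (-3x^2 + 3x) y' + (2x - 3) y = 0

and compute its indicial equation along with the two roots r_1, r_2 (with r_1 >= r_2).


Divide by x^2 to reach normal form y'' + P_1(x) y' + P_2(x) y = 0 with P_1(x) = -3 + 3/x and P_2(x) = 2/x - 3/x^2.
x = 0 is a singular point because the y'-coefficient -3 + 3/x has a pole at x = 0 and the y-coefficient 2/x - 3/x^2 has a pole at x = 0.
It is a regular singular point because x P_1(x) = p(x) = 3 - 3x and x^2 P_2(x) = q(x) = 2x - 3 are polynomials, hence analytic at x = 0.
p(0) = 3,  q(0) = -3.
Indicial equation: r(r-1) + p(0) r + q(0) = 0, i.e. r^2 + (p(0) - 1) r + q(0) = 0, i.e. r^2 + 2 r - 3 = 0.
Discriminant: (2)^2 - 4(-3) = 16, so r = (-2 ± 4)/2.
Solving: r_1 = 1, r_2 = -3.

indicial: r^2 + 2 r - 3 = 0; roots r_1 = 1, r_2 = -3


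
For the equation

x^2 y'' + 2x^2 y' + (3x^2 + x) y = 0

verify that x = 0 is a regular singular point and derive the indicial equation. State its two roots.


Divide by x^2 to reach normal form y'' + P_1(x) y' + P_2(x) y = 0 with P_1(x) = 2 and P_2(x) = 3 + 1/x.
x = 0 is a singular point because the y-coefficient 3 + 1/x has a pole at x = 0.
It is a regular singular point because x P_1(x) = p(x) = 2x and x^2 P_2(x) = q(x) = 3x^2 + x are polynomials, hence analytic at x = 0.
p(0) = 0,  q(0) = 0.
Indicial equation: r(r-1) + p(0) r + q(0) = 0, i.e. r^2 + (p(0) - 1) r + q(0) = 0, i.e. r^2 - 1 r = 0.
Discriminant: (-1)^2 - 4(0) = 1, so r = (1 ± 1)/2.
Solving: r_1 = 1, r_2 = 0.

indicial: r^2 - 1 r = 0; roots r_1 = 1, r_2 = 0


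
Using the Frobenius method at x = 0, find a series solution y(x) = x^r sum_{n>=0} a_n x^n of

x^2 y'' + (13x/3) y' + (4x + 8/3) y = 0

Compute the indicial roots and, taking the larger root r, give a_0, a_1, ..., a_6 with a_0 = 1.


Write in Frobenius form y'' + (p(x)/x) y' + (q(x)/x^2) y = 0:
  p(x) = 13/3,  q(x) = 4x + 8/3.
Indicial equation: r(r-1) + (13/3) r + (8/3) = 0 -> roots r_1 = -4/3, r_2 = -2.
Take r = r_1 = -4/3. Let y(x) = x^r sum_{n>=0} a_n x^n with a_0 = 1.
Substitute y = x^r sum a_n x^n and match x^{r+n}. The recurrence is
  D(n) a_n + 4 a_{n-1} = 0,  where D(n) = (r+n)(r+n-1) + (13/3)(r+n) + (8/3).
  a_n = -4 / D(n) * a_{n-1}.
Since the indicial polynomial factors as (r - r_1)(r - r_2), D(n) = (r_1 + n - r_1)(r_1 + n - r_2) = n(n + 2/3).
Evaluating step by step (a_0 = 1):
  n = 1: D(1) = 1(1 + 2/3) = 5/3; numerator = -4(1) = -4; a_1 = (-4)/(5/3) = -12/5
  n = 2: D(2) = 2(2 + 2/3) = 16/3; numerator = -4(-12/5) = 48/5; a_2 = (48/5)/(16/3) = 9/5
  n = 3: D(3) = 3(3 + 2/3) = 11; numerator = -4(9/5) = -36/5; a_3 = (-36/5)/(11) = -36/55
  n = 4: D(4) = 4(4 + 2/3) = 56/3; numerator = -4(-36/55) = 144/55; a_4 = (144/55)/(56/3) = 54/385
  n = 5: D(5) = 5(5 + 2/3) = 85/3; numerator = -4(54/385) = -216/385; a_5 = (-216/385)/(85/3) = -648/32725
  n = 6: D(6) = 6(6 + 2/3) = 40; numerator = -4(-648/32725) = 2592/32725; a_6 = (2592/32725)/(40) = 324/163625

r = -4/3; a_0 = 1; a_1 = -12/5; a_2 = 9/5; a_3 = -36/55; a_4 = 54/385; a_5 = -648/32725; a_6 = 324/163625


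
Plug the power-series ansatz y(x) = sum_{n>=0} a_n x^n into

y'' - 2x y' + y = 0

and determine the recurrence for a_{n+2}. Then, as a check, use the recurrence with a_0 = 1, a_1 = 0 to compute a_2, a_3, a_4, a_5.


Substitute y = sum_n a_n x^n.
y''(x) has coefficient (n+2)(n+1) a_{n+2} at x^n;
-2 x y'(x) has coefficient -2 n a_n at x^n (shift);
y(x) has coefficient 1 a_n at x^n.
Matching x^n: (n+2)(n+1) a_{n+2} + (-2n + 1) a_n = 0.
Thus a_{n+2} = (2n - 1) / ((n+1)(n+2)) * a_n.

Check with a_0 = 1, a_1 = 0 (apply the recurrence for n = 0, 1, 2, 3): a_0 = 1, a_1 = 0, a_2 = -1/2, a_3 = 0, a_4 = -1/8, a_5 = 0.

a_(n+2) = (2n - 1) / ((n+1)(n+2)) * a_n; check: a_0 = 1, a_1 = 0, a_2 = -1/2, a_3 = 0, a_4 = -1/8, a_5 = 0


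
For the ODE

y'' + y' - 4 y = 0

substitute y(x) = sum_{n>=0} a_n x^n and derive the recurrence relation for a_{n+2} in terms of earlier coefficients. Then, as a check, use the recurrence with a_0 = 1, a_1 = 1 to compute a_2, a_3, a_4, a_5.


Substitute y = sum_n a_n x^n.
y''(x) has coefficient (n+2)(n+1) a_{n+2} at x^n;
y'(x) has coefficient (n+1) a_{n+1} at x^n;
-4 y(x) has coefficient -4 a_n at x^n.
Matching x^n: (n+2)(n+1) a_{n+2} + (n+1) a_{n+1} - 4 a_n = 0.
Thus a_{n+2} = [-(n+1) a_{n+1} + 4 a_n] / ((n+1)(n+2)).

Check with a_0 = 1, a_1 = 1 (apply the recurrence for n = 0, 1, 2, 3): a_0 = 1, a_1 = 1, a_2 = 3/2, a_3 = 1/6, a_4 = 11/24, a_5 = -7/120.

a_(n+2) = [-(n+1) a_(n+1) + 4 a_n] / ((n+1)(n+2)); check: a_0 = 1, a_1 = 1, a_2 = 3/2, a_3 = 1/6, a_4 = 11/24, a_5 = -7/120


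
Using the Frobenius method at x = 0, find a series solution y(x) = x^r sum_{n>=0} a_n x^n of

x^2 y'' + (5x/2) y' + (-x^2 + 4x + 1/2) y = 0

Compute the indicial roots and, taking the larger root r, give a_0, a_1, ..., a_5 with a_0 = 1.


Write in Frobenius form y'' + (p(x)/x) y' + (q(x)/x^2) y = 0:
  p(x) = 5/2,  q(x) = -x^2 + 4x + 1/2.
Indicial equation: r(r-1) + (5/2) r + (1/2) = 0 -> roots r_1 = -1/2, r_2 = -1.
Take r = r_1 = -1/2. Let y(x) = x^r sum_{n>=0} a_n x^n with a_0 = 1.
Substitute y = x^r sum a_n x^n and match x^{r+n}. The recurrence is
  D(n) a_n + 4 a_{n-1} - 1 a_{n-2} = 0,  where D(n) = (r+n)(r+n-1) + (5/2)(r+n) + (1/2).
  a_n = [-4 a_{n-1} + 1 a_{n-2}] / D(n).
Since the indicial polynomial factors as (r - r_1)(r - r_2), D(n) = (r_1 + n - r_1)(r_1 + n - r_2) = n(n + 1/2).
Evaluating step by step (a_0 = 1):
  n = 1: D(1) = 1(1 + 1/2) = 3/2; numerator = -4(1) = -4; a_1 = (-4)/(3/2) = -8/3
  n = 2: D(2) = 2(2 + 1/2) = 5; numerator = -4(-8/3) + 1(1) = 35/3; a_2 = (35/3)/(5) = 7/3
  n = 3: D(3) = 3(3 + 1/2) = 21/2; numerator = -4(7/3) + 1(-8/3) = -12; a_3 = (-12)/(21/2) = -8/7
  n = 4: D(4) = 4(4 + 1/2) = 18; numerator = -4(-8/7) + 1(7/3) = 145/21; a_4 = (145/21)/(18) = 145/378
  n = 5: D(5) = 5(5 + 1/2) = 55/2; numerator = -4(145/378) + 1(-8/7) = -506/189; a_5 = (-506/189)/(55/2) = -92/945

r = -1/2; a_0 = 1; a_1 = -8/3; a_2 = 7/3; a_3 = -8/7; a_4 = 145/378; a_5 = -92/945


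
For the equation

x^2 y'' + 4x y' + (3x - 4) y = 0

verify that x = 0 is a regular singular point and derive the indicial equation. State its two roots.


Divide by x^2 to reach normal form y'' + P_1(x) y' + P_2(x) y = 0 with P_1(x) = 4/x and P_2(x) = 3/x - 4/x^2.
x = 0 is a singular point because the y'-coefficient 4/x has a pole at x = 0 and the y-coefficient 3/x - 4/x^2 has a pole at x = 0.
It is a regular singular point because x P_1(x) = p(x) = 4 and x^2 P_2(x) = q(x) = 3x - 4 are polynomials, hence analytic at x = 0.
p(0) = 4,  q(0) = -4.
Indicial equation: r(r-1) + p(0) r + q(0) = 0, i.e. r^2 + (p(0) - 1) r + q(0) = 0, i.e. r^2 + 3 r - 4 = 0.
Discriminant: (3)^2 - 4(-4) = 25, so r = (-3 ± 5)/2.
Solving: r_1 = 1, r_2 = -4.

indicial: r^2 + 3 r - 4 = 0; roots r_1 = 1, r_2 = -4


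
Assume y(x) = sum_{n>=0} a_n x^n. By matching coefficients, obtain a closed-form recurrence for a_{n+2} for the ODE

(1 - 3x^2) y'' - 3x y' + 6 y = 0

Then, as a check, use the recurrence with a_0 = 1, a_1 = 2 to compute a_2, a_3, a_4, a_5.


Substitute y = sum_n a_n x^n.
(1 - 3 x^2) y'' contributes (n+2)(n+1) a_{n+2} - 3 n(n-1) a_n at x^n.
-3 x y'(x) contributes -3 n a_n at x^n.
6 y(x) contributes 6 a_n at x^n.
Matching x^n: (n+2)(n+1) a_{n+2} + (-3 n(n-1) - 3 n + 6) a_n = 0.
Thus a_{n+2} = (3 n(n-1) + 3 n - 6) / ((n+1)(n+2)) * a_n.

Check with a_0 = 1, a_1 = 2 (apply the recurrence for n = 0, 1, 2, 3): a_0 = 1, a_1 = 2, a_2 = -3, a_3 = -1, a_4 = -3/2, a_5 = -21/20.

a_(n+2) = (3 n(n-1) + 3 n - 6) / ((n+1)(n+2)) * a_n; check: a_0 = 1, a_1 = 2, a_2 = -3, a_3 = -1, a_4 = -3/2, a_5 = -21/20


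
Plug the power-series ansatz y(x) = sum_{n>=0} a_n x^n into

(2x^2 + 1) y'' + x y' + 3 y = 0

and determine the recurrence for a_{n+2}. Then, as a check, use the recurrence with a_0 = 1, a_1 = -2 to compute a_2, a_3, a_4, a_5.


Substitute y = sum_n a_n x^n.
(1 + 2 x^2) y'' contributes (n+2)(n+1) a_{n+2} + 2 n(n-1) a_n at x^n.
x y'(x) contributes n a_n at x^n.
3 y(x) contributes 3 a_n at x^n.
Matching x^n: (n+2)(n+1) a_{n+2} + (2 n(n-1) + n + 3) a_n = 0.
Thus a_{n+2} = (-2 n(n-1) - n - 3) / ((n+1)(n+2)) * a_n.

Check with a_0 = 1, a_1 = -2 (apply the recurrence for n = 0, 1, 2, 3): a_0 = 1, a_1 = -2, a_2 = -3/2, a_3 = 4/3, a_4 = 9/8, a_5 = -6/5.

a_(n+2) = (-2 n(n-1) - n - 3) / ((n+1)(n+2)) * a_n; check: a_0 = 1, a_1 = -2, a_2 = -3/2, a_3 = 4/3, a_4 = 9/8, a_5 = -6/5


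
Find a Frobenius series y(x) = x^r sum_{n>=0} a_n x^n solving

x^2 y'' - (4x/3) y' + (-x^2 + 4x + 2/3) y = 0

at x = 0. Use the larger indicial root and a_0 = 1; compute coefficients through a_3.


Write in Frobenius form y'' + (p(x)/x) y' + (q(x)/x^2) y = 0:
  p(x) = -4/3,  q(x) = -x^2 + 4x + 2/3.
Indicial equation: r(r-1) + (-4/3) r + (2/3) = 0 -> roots r_1 = 2, r_2 = 1/3.
Take r = r_1 = 2. Let y(x) = x^r sum_{n>=0} a_n x^n with a_0 = 1.
Substitute y = x^r sum a_n x^n and match x^{r+n}. The recurrence is
  D(n) a_n + 4 a_{n-1} - 1 a_{n-2} = 0,  where D(n) = (r+n)(r+n-1) + (-4/3)(r+n) + (2/3).
  a_n = [-4 a_{n-1} + 1 a_{n-2}] / D(n).
Since the indicial polynomial factors as (r - r_1)(r - r_2), D(n) = (r_1 + n - r_1)(r_1 + n - r_2) = n(n + 5/3).
Evaluating step by step (a_0 = 1):
  n = 1: D(1) = 1(1 + 5/3) = 8/3; numerator = -4(1) = -4; a_1 = (-4)/(8/3) = -3/2
  n = 2: D(2) = 2(2 + 5/3) = 22/3; numerator = -4(-3/2) + 1(1) = 7; a_2 = (7)/(22/3) = 21/22
  n = 3: D(3) = 3(3 + 5/3) = 14; numerator = -4(21/22) + 1(-3/2) = -117/22; a_3 = (-117/22)/(14) = -117/308

r = 2; a_0 = 1; a_1 = -3/2; a_2 = 21/22; a_3 = -117/308


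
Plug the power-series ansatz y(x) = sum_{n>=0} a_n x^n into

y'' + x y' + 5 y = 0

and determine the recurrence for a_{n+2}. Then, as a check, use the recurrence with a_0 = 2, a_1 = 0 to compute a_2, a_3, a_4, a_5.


Substitute y = sum_n a_n x^n.
y''(x) has coefficient (n+2)(n+1) a_{n+2} at x^n;
x y'(x) has coefficient n a_n at x^n (shift);
5 y(x) has coefficient 5 a_n at x^n.
Matching x^n: (n+2)(n+1) a_{n+2} + (n + 5) a_n = 0.
Thus a_{n+2} = (-n - 5) / ((n+1)(n+2)) * a_n.

Check with a_0 = 2, a_1 = 0 (apply the recurrence for n = 0, 1, 2, 3): a_0 = 2, a_1 = 0, a_2 = -5, a_3 = 0, a_4 = 35/12, a_5 = 0.

a_(n+2) = (-n - 5) / ((n+1)(n+2)) * a_n; check: a_0 = 2, a_1 = 0, a_2 = -5, a_3 = 0, a_4 = 35/12, a_5 = 0


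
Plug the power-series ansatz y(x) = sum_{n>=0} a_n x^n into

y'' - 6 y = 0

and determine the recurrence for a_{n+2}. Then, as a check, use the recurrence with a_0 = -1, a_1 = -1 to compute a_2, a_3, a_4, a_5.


Substitute y = sum_n a_n x^n into y'' + (const) y = 0.
y''(x) = sum_{n>=0} (n+2)(n+1) a_{n+2} x^n.
The ODE becomes sum_n [(n+2)(n+1) a_{n+2} - 6 a_n] x^n = 0.
Setting each coefficient to zero gives the recurrence:
  (n+2)(n+1) a_{n+2} - 6 a_n = 0,
  a_{n+2} = 6 / ((n+1)(n+2)) a_n.

Check with a_0 = -1, a_1 = -1 (apply the recurrence for n = 0, 1, 2, 3): a_0 = -1, a_1 = -1, a_2 = -3, a_3 = -1, a_4 = -3/2, a_5 = -3/10.

a_{n+2} = 6/((n+1)(n+2)) * a_n; check: a_0 = -1, a_1 = -1, a_2 = -3, a_3 = -1, a_4 = -3/2, a_5 = -3/10


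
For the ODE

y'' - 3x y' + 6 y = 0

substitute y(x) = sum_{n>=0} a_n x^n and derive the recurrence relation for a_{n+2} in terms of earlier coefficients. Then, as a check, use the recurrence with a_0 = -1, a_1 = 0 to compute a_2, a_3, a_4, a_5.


Substitute y = sum_n a_n x^n.
y''(x) has coefficient (n+2)(n+1) a_{n+2} at x^n;
-3 x y'(x) has coefficient -3 n a_n at x^n (shift);
6 y(x) has coefficient 6 a_n at x^n.
Matching x^n: (n+2)(n+1) a_{n+2} + (-3n + 6) a_n = 0.
Thus a_{n+2} = (3n - 6) / ((n+1)(n+2)) * a_n.

Check with a_0 = -1, a_1 = 0 (apply the recurrence for n = 0, 1, 2, 3): a_0 = -1, a_1 = 0, a_2 = 3, a_3 = 0, a_4 = 0, a_5 = 0.

a_(n+2) = (3n - 6) / ((n+1)(n+2)) * a_n; check: a_0 = -1, a_1 = 0, a_2 = 3, a_3 = 0, a_4 = 0, a_5 = 0


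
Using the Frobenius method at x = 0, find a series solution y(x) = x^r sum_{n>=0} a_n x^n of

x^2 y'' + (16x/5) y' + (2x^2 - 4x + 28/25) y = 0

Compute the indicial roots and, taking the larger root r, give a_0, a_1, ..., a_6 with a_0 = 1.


Write in Frobenius form y'' + (p(x)/x) y' + (q(x)/x^2) y = 0:
  p(x) = 16/5,  q(x) = 2x^2 - 4x + 28/25.
Indicial equation: r(r-1) + (16/5) r + (28/25) = 0 -> roots r_1 = -4/5, r_2 = -7/5.
Take r = r_1 = -4/5. Let y(x) = x^r sum_{n>=0} a_n x^n with a_0 = 1.
Substitute y = x^r sum a_n x^n and match x^{r+n}. The recurrence is
  D(n) a_n - 4 a_{n-1} + 2 a_{n-2} = 0,  where D(n) = (r+n)(r+n-1) + (16/5)(r+n) + (28/25).
  a_n = [4 a_{n-1} - 2 a_{n-2}] / D(n).
Since the indicial polynomial factors as (r - r_1)(r - r_2), D(n) = (r_1 + n - r_1)(r_1 + n - r_2) = n(n + 3/5).
Evaluating step by step (a_0 = 1):
  n = 1: D(1) = 1(1 + 3/5) = 8/5; numerator = 4(1) = 4; a_1 = (4)/(8/5) = 5/2
  n = 2: D(2) = 2(2 + 3/5) = 26/5; numerator = 4(5/2) - 2(1) = 8; a_2 = (8)/(26/5) = 20/13
  n = 3: D(3) = 3(3 + 3/5) = 54/5; numerator = 4(20/13) - 2(5/2) = 15/13; a_3 = (15/13)/(54/5) = 25/234
  n = 4: D(4) = 4(4 + 3/5) = 92/5; numerator = 4(25/234) - 2(20/13) = -310/117; a_4 = (-310/117)/(92/5) = -775/5382
  n = 5: D(5) = 5(5 + 3/5) = 28; numerator = 4(-775/5382) - 2(25/234) = -2125/2691; a_5 = (-2125/2691)/(28) = -2125/75348
  n = 6: D(6) = 6(6 + 3/5) = 198/5; numerator = 4(-2125/75348) - 2(-775/5382) = 1100/6279; a_6 = (1100/6279)/(198/5) = 250/56511

r = -4/5; a_0 = 1; a_1 = 5/2; a_2 = 20/13; a_3 = 25/234; a_4 = -775/5382; a_5 = -2125/75348; a_6 = 250/56511


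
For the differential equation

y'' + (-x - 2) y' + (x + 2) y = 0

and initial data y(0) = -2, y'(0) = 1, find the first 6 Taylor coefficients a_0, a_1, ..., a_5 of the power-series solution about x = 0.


Ansatz: y(x) = sum_{n>=0} a_n x^n, so y'(x) = sum_{n>=1} n a_n x^(n-1) and y''(x) = sum_{n>=2} n(n-1) a_n x^(n-2).
Substitute into P(x) y'' + Q(x) y' + R(x) y = 0 with P(x) = 1, Q(x) = -x - 2, R(x) = x + 2, and match powers of x.
Initial conditions: a_0 = -2, a_1 = 1.
Setting the coefficient of each power of x to zero and solving order by order (substituting the coefficients already found):
  x^0: 2 a_2 - 2 a_1 + 2 a_0 = 0  ->  2 a_2 = 2 a_1 - 2 a_0 = 6  ->  a_2 = 3
  x^1: 6 a_3 - 4 a_2 + a_1 + a_0 = 0  ->  6 a_3 = 4 a_2 - a_1 - a_0 = 13  ->  a_3 = 13/6
  x^2: 12 a_4 - 6 a_3 + a_1 = 0  ->  12 a_4 = 6 a_3 - a_1 = 12  ->  a_4 = 1
  x^3: 20 a_5 - 8 a_4 - a_3 + a_2 = 0  ->  20 a_5 = 8 a_4 + a_3 - a_2 = 43/6  ->  a_5 = 43/120
Truncated series: y(x) = -2 + x + 3 x^2 + (13/6) x^3 + x^4 + (43/120) x^5 + O(x^6).

a_0 = -2; a_1 = 1; a_2 = 3; a_3 = 13/6; a_4 = 1; a_5 = 43/120


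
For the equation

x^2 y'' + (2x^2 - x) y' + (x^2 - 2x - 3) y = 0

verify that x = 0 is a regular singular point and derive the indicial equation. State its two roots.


Divide by x^2 to reach normal form y'' + P_1(x) y' + P_2(x) y = 0 with P_1(x) = 2 - 1/x and P_2(x) = 1 - 2/x - 3/x^2.
x = 0 is a singular point because the y'-coefficient 2 - 1/x has a pole at x = 0 and the y-coefficient 1 - 2/x - 3/x^2 has a pole at x = 0.
It is a regular singular point because x P_1(x) = p(x) = 2x - 1 and x^2 P_2(x) = q(x) = x^2 - 2x - 3 are polynomials, hence analytic at x = 0.
p(0) = -1,  q(0) = -3.
Indicial equation: r(r-1) + p(0) r + q(0) = 0, i.e. r^2 + (p(0) - 1) r + q(0) = 0, i.e. r^2 - 2 r - 3 = 0.
Discriminant: (-2)^2 - 4(-3) = 16, so r = (2 ± 4)/2.
Solving: r_1 = 3, r_2 = -1.

indicial: r^2 - 2 r - 3 = 0; roots r_1 = 3, r_2 = -1


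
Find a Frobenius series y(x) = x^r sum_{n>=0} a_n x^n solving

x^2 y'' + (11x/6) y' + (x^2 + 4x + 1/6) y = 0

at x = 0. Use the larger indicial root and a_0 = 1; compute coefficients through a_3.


Write in Frobenius form y'' + (p(x)/x) y' + (q(x)/x^2) y = 0:
  p(x) = 11/6,  q(x) = x^2 + 4x + 1/6.
Indicial equation: r(r-1) + (11/6) r + (1/6) = 0 -> roots r_1 = -1/3, r_2 = -1/2.
Take r = r_1 = -1/3. Let y(x) = x^r sum_{n>=0} a_n x^n with a_0 = 1.
Substitute y = x^r sum a_n x^n and match x^{r+n}. The recurrence is
  D(n) a_n + 4 a_{n-1} + 1 a_{n-2} = 0,  where D(n) = (r+n)(r+n-1) + (11/6)(r+n) + (1/6).
  a_n = [-4 a_{n-1} - 1 a_{n-2}] / D(n).
Since the indicial polynomial factors as (r - r_1)(r - r_2), D(n) = (r_1 + n - r_1)(r_1 + n - r_2) = n(n + 1/6).
Evaluating step by step (a_0 = 1):
  n = 1: D(1) = 1(1 + 1/6) = 7/6; numerator = -4(1) = -4; a_1 = (-4)/(7/6) = -24/7
  n = 2: D(2) = 2(2 + 1/6) = 13/3; numerator = -4(-24/7) - 1(1) = 89/7; a_2 = (89/7)/(13/3) = 267/91
  n = 3: D(3) = 3(3 + 1/6) = 19/2; numerator = -4(267/91) - 1(-24/7) = -108/13; a_3 = (-108/13)/(19/2) = -216/247

r = -1/3; a_0 = 1; a_1 = -24/7; a_2 = 267/91; a_3 = -216/247


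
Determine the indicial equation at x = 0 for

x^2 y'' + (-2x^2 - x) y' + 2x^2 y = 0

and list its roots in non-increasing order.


Divide by x^2 to reach normal form y'' + P_1(x) y' + P_2(x) y = 0 with P_1(x) = -2 - 1/x and P_2(x) = 2.
x = 0 is a singular point because the y'-coefficient -2 - 1/x has a pole at x = 0.
It is a regular singular point because x P_1(x) = p(x) = -2x - 1 and x^2 P_2(x) = q(x) = 2x^2 are polynomials, hence analytic at x = 0.
p(0) = -1,  q(0) = 0.
Indicial equation: r(r-1) + p(0) r + q(0) = 0, i.e. r^2 + (p(0) - 1) r + q(0) = 0, i.e. r^2 - 2 r = 0.
Discriminant: (-2)^2 - 4(0) = 4, so r = (2 ± 2)/2.
Solving: r_1 = 2, r_2 = 0.

indicial: r^2 - 2 r = 0; roots r_1 = 2, r_2 = 0


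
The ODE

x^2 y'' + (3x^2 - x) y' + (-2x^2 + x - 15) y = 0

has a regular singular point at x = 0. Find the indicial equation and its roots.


Divide by x^2 to reach normal form y'' + P_1(x) y' + P_2(x) y = 0 with P_1(x) = 3 - 1/x and P_2(x) = -2 + 1/x - 15/x^2.
x = 0 is a singular point because the y'-coefficient 3 - 1/x has a pole at x = 0 and the y-coefficient -2 + 1/x - 15/x^2 has a pole at x = 0.
It is a regular singular point because x P_1(x) = p(x) = 3x - 1 and x^2 P_2(x) = q(x) = -2x^2 + x - 15 are polynomials, hence analytic at x = 0.
p(0) = -1,  q(0) = -15.
Indicial equation: r(r-1) + p(0) r + q(0) = 0, i.e. r^2 + (p(0) - 1) r + q(0) = 0, i.e. r^2 - 2 r - 15 = 0.
Discriminant: (-2)^2 - 4(-15) = 64, so r = (2 ± 8)/2.
Solving: r_1 = 5, r_2 = -3.

indicial: r^2 - 2 r - 15 = 0; roots r_1 = 5, r_2 = -3


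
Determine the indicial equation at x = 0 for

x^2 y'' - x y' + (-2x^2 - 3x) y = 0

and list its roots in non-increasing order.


Divide by x^2 to reach normal form y'' + P_1(x) y' + P_2(x) y = 0 with P_1(x) = -1/x and P_2(x) = -2 - 3/x.
x = 0 is a singular point because the y'-coefficient -1/x has a pole at x = 0 and the y-coefficient -2 - 3/x has a pole at x = 0.
It is a regular singular point because x P_1(x) = p(x) = -1 and x^2 P_2(x) = q(x) = -2x^2 - 3x are polynomials, hence analytic at x = 0.
p(0) = -1,  q(0) = 0.
Indicial equation: r(r-1) + p(0) r + q(0) = 0, i.e. r^2 + (p(0) - 1) r + q(0) = 0, i.e. r^2 - 2 r = 0.
Discriminant: (-2)^2 - 4(0) = 4, so r = (2 ± 2)/2.
Solving: r_1 = 2, r_2 = 0.

indicial: r^2 - 2 r = 0; roots r_1 = 2, r_2 = 0


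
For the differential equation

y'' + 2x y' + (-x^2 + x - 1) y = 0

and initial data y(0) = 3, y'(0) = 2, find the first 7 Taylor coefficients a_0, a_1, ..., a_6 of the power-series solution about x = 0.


Ansatz: y(x) = sum_{n>=0} a_n x^n, so y'(x) = sum_{n>=1} n a_n x^(n-1) and y''(x) = sum_{n>=2} n(n-1) a_n x^(n-2).
Substitute into P(x) y'' + Q(x) y' + R(x) y = 0 with P(x) = 1, Q(x) = 2x, R(x) = -x^2 + x - 1, and match powers of x.
Initial conditions: a_0 = 3, a_1 = 2.
Setting the coefficient of each power of x to zero and solving order by order (substituting the coefficients already found):
  x^0: 2 a_2 - a_0 = 0  ->  2 a_2 = a_0 = 3  ->  a_2 = 3/2
  x^1: 6 a_3 + a_1 + a_0 = 0  ->  6 a_3 = -a_1 - a_0 = -5  ->  a_3 = -5/6
  x^2: 12 a_4 + 3 a_2 + a_1 - a_0 = 0  ->  12 a_4 = -3 a_2 - a_1 + a_0 = -7/2  ->  a_4 = -7/24
  x^3: 20 a_5 + 5 a_3 + a_2 - a_1 = 0  ->  20 a_5 = -5 a_3 - a_2 + a_1 = 14/3  ->  a_5 = 7/30
  x^4: 30 a_6 + 7 a_4 + a_3 - a_2 = 0  ->  30 a_6 = -7 a_4 - a_3 + a_2 = 35/8  ->  a_6 = 7/48
Truncated series: y(x) = 3 + 2 x + (3/2) x^2 - (5/6) x^3 - (7/24) x^4 + (7/30) x^5 + (7/48) x^6 + O(x^7).

a_0 = 3; a_1 = 2; a_2 = 3/2; a_3 = -5/6; a_4 = -7/24; a_5 = 7/30; a_6 = 7/48


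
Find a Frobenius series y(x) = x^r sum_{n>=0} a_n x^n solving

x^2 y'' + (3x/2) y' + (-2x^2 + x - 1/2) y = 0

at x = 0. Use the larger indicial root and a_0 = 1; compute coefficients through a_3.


Write in Frobenius form y'' + (p(x)/x) y' + (q(x)/x^2) y = 0:
  p(x) = 3/2,  q(x) = -2x^2 + x - 1/2.
Indicial equation: r(r-1) + (3/2) r + (-1/2) = 0 -> roots r_1 = 1/2, r_2 = -1.
Take r = r_1 = 1/2. Let y(x) = x^r sum_{n>=0} a_n x^n with a_0 = 1.
Substitute y = x^r sum a_n x^n and match x^{r+n}. The recurrence is
  D(n) a_n + 1 a_{n-1} - 2 a_{n-2} = 0,  where D(n) = (r+n)(r+n-1) + (3/2)(r+n) + (-1/2).
  a_n = [-1 a_{n-1} + 2 a_{n-2}] / D(n).
Since the indicial polynomial factors as (r - r_1)(r - r_2), D(n) = (r_1 + n - r_1)(r_1 + n - r_2) = n(n + 3/2).
Evaluating step by step (a_0 = 1):
  n = 1: D(1) = 1(1 + 3/2) = 5/2; numerator = -1(1) = -1; a_1 = (-1)/(5/2) = -2/5
  n = 2: D(2) = 2(2 + 3/2) = 7; numerator = -1(-2/5) + 2(1) = 12/5; a_2 = (12/5)/(7) = 12/35
  n = 3: D(3) = 3(3 + 3/2) = 27/2; numerator = -1(12/35) + 2(-2/5) = -8/7; a_3 = (-8/7)/(27/2) = -16/189

r = 1/2; a_0 = 1; a_1 = -2/5; a_2 = 12/35; a_3 = -16/189


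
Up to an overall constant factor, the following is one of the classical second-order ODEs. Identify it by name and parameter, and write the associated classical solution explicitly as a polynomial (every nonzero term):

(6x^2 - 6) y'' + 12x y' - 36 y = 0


All three coefficients share the factor -6; dividing through by -6 gives  (1 - x^2) y'' - 2x y' + 6 y = 0.
This matches the Legendre equation (1 - x^2) y'' - 2x y' + n(n+1) y = 0 (note the -2x y' term) with n(n+1) = 6, so n = 2; the polynomial solution is P_2(x).
With y = sum_k a_k x^k, matching x^k gives (k+2)(k+1) a_{k+2} = [k(k+1) - n(n+1)] a_k = (k - 2)(k + 3) a_k. The right side vanishes at k = 2, so the series with the parity of 2 terminates at degree 2.
Standard normalization (P_n(1) = 1): leading coefficient (2n)!/(2^n (n!)^2) = 24/(4*4) = 3/2, so a_2 = 3/2. Work downward with a_k = (k+1)(k+2) a_{k+2} / ((k - 2)(k + 3)):
  a_0 = (1)(2)(3/2) / ((0 - 2)(0 + 3)) = 3/(-6) = -1/2
Hence P_2(x) = 3 x^2/2 - 1/2.

P_2(x); series = 3 x^2/2 - 1/2


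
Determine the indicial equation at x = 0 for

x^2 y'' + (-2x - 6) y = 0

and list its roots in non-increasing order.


Divide by x^2 to reach normal form y'' + P_1(x) y' + P_2(x) y = 0 with P_1(x) = 0 and P_2(x) = -2/x - 6/x^2.
x = 0 is a singular point because the y-coefficient -2/x - 6/x^2 has a pole at x = 0.
It is a regular singular point because x P_1(x) = p(x) = 0 and x^2 P_2(x) = q(x) = -2x - 6 are polynomials, hence analytic at x = 0.
p(0) = 0,  q(0) = -6.
Indicial equation: r(r-1) + p(0) r + q(0) = 0, i.e. r^2 + (p(0) - 1) r + q(0) = 0, i.e. r^2 - 1 r - 6 = 0.
Discriminant: (-1)^2 - 4(-6) = 25, so r = (1 ± 5)/2.
Solving: r_1 = 3, r_2 = -2.

indicial: r^2 - 1 r - 6 = 0; roots r_1 = 3, r_2 = -2


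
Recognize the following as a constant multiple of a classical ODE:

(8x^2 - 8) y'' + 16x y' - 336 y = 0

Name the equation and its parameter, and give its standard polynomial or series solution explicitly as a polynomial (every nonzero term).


All three coefficients share the factor -8; dividing through by -8 gives  (1 - x^2) y'' - 2x y' + 42 y = 0.
This matches the Legendre equation (1 - x^2) y'' - 2x y' + n(n+1) y = 0 (note the -2x y' term) with n(n+1) = 42, so n = 6; the polynomial solution is P_6(x).
With y = sum_k a_k x^k, matching x^k gives (k+2)(k+1) a_{k+2} = [k(k+1) - n(n+1)] a_k = (k - 6)(k + 7) a_k. The right side vanishes at k = 6, so the series with the parity of 6 terminates at degree 6.
Standard normalization (P_n(1) = 1): leading coefficient (2n)!/(2^n (n!)^2) = 479001600/(64*518400) = 231/16, so a_6 = 231/16. Work downward with a_k = (k+1)(k+2) a_{k+2} / ((k - 6)(k + 7)):
  a_4 = (5)(6)(231/16) / ((4 - 6)(4 + 7)) = (3465/8)/(-22) = -315/16
  a_2 = (3)(4)(-315/16) / ((2 - 6)(2 + 7)) = (-945/4)/(-36) = 105/16
  a_0 = (1)(2)(105/16) / ((0 - 6)(0 + 7)) = (105/8)/(-42) = -5/16
Hence P_6(x) = 231 x^6/16 - 315 x^4/16 + 105 x^2/16 - 5/16.

P_6(x); series = 231 x^6/16 - 315 x^4/16 + 105 x^2/16 - 5/16


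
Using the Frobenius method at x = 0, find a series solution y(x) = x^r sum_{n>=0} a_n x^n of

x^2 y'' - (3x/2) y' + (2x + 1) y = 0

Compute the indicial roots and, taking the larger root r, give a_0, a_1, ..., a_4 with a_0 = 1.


Write in Frobenius form y'' + (p(x)/x) y' + (q(x)/x^2) y = 0:
  p(x) = -3/2,  q(x) = 2x + 1.
Indicial equation: r(r-1) + (-3/2) r + (1) = 0 -> roots r_1 = 2, r_2 = 1/2.
Take r = r_1 = 2. Let y(x) = x^r sum_{n>=0} a_n x^n with a_0 = 1.
Substitute y = x^r sum a_n x^n and match x^{r+n}. The recurrence is
  D(n) a_n + 2 a_{n-1} = 0,  where D(n) = (r+n)(r+n-1) + (-3/2)(r+n) + (1).
  a_n = -2 / D(n) * a_{n-1}.
Since the indicial polynomial factors as (r - r_1)(r - r_2), D(n) = (r_1 + n - r_1)(r_1 + n - r_2) = n(n + 3/2).
Evaluating step by step (a_0 = 1):
  n = 1: D(1) = 1(1 + 3/2) = 5/2; numerator = -2(1) = -2; a_1 = (-2)/(5/2) = -4/5
  n = 2: D(2) = 2(2 + 3/2) = 7; numerator = -2(-4/5) = 8/5; a_2 = (8/5)/(7) = 8/35
  n = 3: D(3) = 3(3 + 3/2) = 27/2; numerator = -2(8/35) = -16/35; a_3 = (-16/35)/(27/2) = -32/945
  n = 4: D(4) = 4(4 + 3/2) = 22; numerator = -2(-32/945) = 64/945; a_4 = (64/945)/(22) = 32/10395

r = 2; a_0 = 1; a_1 = -4/5; a_2 = 8/35; a_3 = -32/945; a_4 = 32/10395


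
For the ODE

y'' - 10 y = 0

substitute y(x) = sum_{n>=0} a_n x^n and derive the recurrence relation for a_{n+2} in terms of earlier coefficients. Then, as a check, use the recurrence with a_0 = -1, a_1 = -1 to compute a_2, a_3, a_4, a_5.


Substitute y = sum_n a_n x^n into y'' + (const) y = 0.
y''(x) = sum_{n>=0} (n+2)(n+1) a_{n+2} x^n.
The ODE becomes sum_n [(n+2)(n+1) a_{n+2} - 10 a_n] x^n = 0.
Setting each coefficient to zero gives the recurrence:
  (n+2)(n+1) a_{n+2} - 10 a_n = 0,
  a_{n+2} = 10 / ((n+1)(n+2)) a_n.

Check with a_0 = -1, a_1 = -1 (apply the recurrence for n = 0, 1, 2, 3): a_0 = -1, a_1 = -1, a_2 = -5, a_3 = -5/3, a_4 = -25/6, a_5 = -5/6.

a_{n+2} = 10/((n+1)(n+2)) * a_n; check: a_0 = -1, a_1 = -1, a_2 = -5, a_3 = -5/3, a_4 = -25/6, a_5 = -5/6


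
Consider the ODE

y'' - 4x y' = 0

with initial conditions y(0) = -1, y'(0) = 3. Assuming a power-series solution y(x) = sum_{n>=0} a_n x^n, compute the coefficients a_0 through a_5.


Ansatz: y(x) = sum_{n>=0} a_n x^n, so y'(x) = sum_{n>=1} n a_n x^(n-1) and y''(x) = sum_{n>=2} n(n-1) a_n x^(n-2).
Substitute into P(x) y'' + Q(x) y' + R(x) y = 0 with P(x) = 1, Q(x) = -4x, R(x) = 0, and match powers of x.
Initial conditions: a_0 = -1, a_1 = 3.
Setting the coefficient of each power of x to zero and solving order by order (substituting the coefficients already found):
  x^0: 2 a_2 = 0  ->  a_2 = 0
  x^1: 6 a_3 - 4 a_1 = 0  ->  6 a_3 = 4 a_1 = 12  ->  a_3 = 2
  x^2: 12 a_4 - 8 a_2 = 0  ->  12 a_4 = 8 a_2 = 0  ->  a_4 = 0
  x^3: 20 a_5 - 12 a_3 = 0  ->  20 a_5 = 12 a_3 = 24  ->  a_5 = 6/5
Truncated series: y(x) = -1 + 3 x + 2 x^3 + (6/5) x^5 + O(x^6).

a_0 = -1; a_1 = 3; a_2 = 0; a_3 = 2; a_4 = 0; a_5 = 6/5


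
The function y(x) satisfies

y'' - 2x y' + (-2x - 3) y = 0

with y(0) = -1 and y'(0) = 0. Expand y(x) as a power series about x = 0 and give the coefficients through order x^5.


Ansatz: y(x) = sum_{n>=0} a_n x^n, so y'(x) = sum_{n>=1} n a_n x^(n-1) and y''(x) = sum_{n>=2} n(n-1) a_n x^(n-2).
Substitute into P(x) y'' + Q(x) y' + R(x) y = 0 with P(x) = 1, Q(x) = -2x, R(x) = -2x - 3, and match powers of x.
Initial conditions: a_0 = -1, a_1 = 0.
Setting the coefficient of each power of x to zero and solving order by order (substituting the coefficients already found):
  x^0: 2 a_2 - 3 a_0 = 0  ->  2 a_2 = 3 a_0 = -3  ->  a_2 = -3/2
  x^1: 6 a_3 - 5 a_1 - 2 a_0 = 0  ->  6 a_3 = 5 a_1 + 2 a_0 = -2  ->  a_3 = -1/3
  x^2: 12 a_4 - 7 a_2 - 2 a_1 = 0  ->  12 a_4 = 7 a_2 + 2 a_1 = -21/2  ->  a_4 = -7/8
  x^3: 20 a_5 - 9 a_3 - 2 a_2 = 0  ->  20 a_5 = 9 a_3 + 2 a_2 = -6  ->  a_5 = -3/10
Truncated series: y(x) = -1 - (3/2) x^2 - (1/3) x^3 - (7/8) x^4 - (3/10) x^5 + O(x^6).

a_0 = -1; a_1 = 0; a_2 = -3/2; a_3 = -1/3; a_4 = -7/8; a_5 = -3/10


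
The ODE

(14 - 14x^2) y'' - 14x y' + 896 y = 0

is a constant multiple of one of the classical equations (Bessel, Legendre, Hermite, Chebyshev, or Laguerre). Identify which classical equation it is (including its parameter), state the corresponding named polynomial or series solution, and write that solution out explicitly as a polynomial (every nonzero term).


All three coefficients share the factor 14; dividing through by 14 gives  (1 - x^2) y'' - x y' + 64 y = 0.
This matches the Chebyshev equation (1 - x^2) y'' - x y' + n^2 y = 0 (note the -x y' term, not -2x y') with n^2 = 64, so n = 8; the polynomial solution is T_8(x).
With y = sum_k a_k x^k, matching x^k gives (k+2)(k+1) a_{k+2} = (k^2 - n^2) a_k = (k - 8)(k + 8) a_k. The right side vanishes at k = 8, so the series with the parity of 8 terminates at degree 8.
Standard normalization: leading coefficient of T_n is 2^(n-1), so a_8 = 2^7 = 128. Work downward with a_k = (k+1)(k+2) a_{k+2} / ((k - 8)(k + 8)):
  a_6 = (7)(8)(128) / ((6 - 8)(6 + 8)) = 7168/(-28) = -256
  a_4 = (5)(6)(-256) / ((4 - 8)(4 + 8)) = -7680/(-48) = 160
  a_2 = (3)(4)(160) / ((2 - 8)(2 + 8)) = 1920/(-60) = -32
  a_0 = (1)(2)(-32) / ((0 - 8)(0 + 8)) = -64/(-64) = 1
Hence T_8(x) = 128 x^8 - 256 x^6 + 160 x^4 - 32 x^2 + 1.

T_8(x); series = 128 x^8 - 256 x^6 + 160 x^4 - 32 x^2 + 1


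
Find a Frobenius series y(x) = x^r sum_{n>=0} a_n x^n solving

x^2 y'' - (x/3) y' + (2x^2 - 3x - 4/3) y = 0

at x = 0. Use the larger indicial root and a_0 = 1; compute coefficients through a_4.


Write in Frobenius form y'' + (p(x)/x) y' + (q(x)/x^2) y = 0:
  p(x) = -1/3,  q(x) = 2x^2 - 3x - 4/3.
Indicial equation: r(r-1) + (-1/3) r + (-4/3) = 0 -> roots r_1 = 2, r_2 = -2/3.
Take r = r_1 = 2. Let y(x) = x^r sum_{n>=0} a_n x^n with a_0 = 1.
Substitute y = x^r sum a_n x^n and match x^{r+n}. The recurrence is
  D(n) a_n - 3 a_{n-1} + 2 a_{n-2} = 0,  where D(n) = (r+n)(r+n-1) + (-1/3)(r+n) + (-4/3).
  a_n = [3 a_{n-1} - 2 a_{n-2}] / D(n).
Since the indicial polynomial factors as (r - r_1)(r - r_2), D(n) = (r_1 + n - r_1)(r_1 + n - r_2) = n(n + 8/3).
Evaluating step by step (a_0 = 1):
  n = 1: D(1) = 1(1 + 8/3) = 11/3; numerator = 3(1) = 3; a_1 = (3)/(11/3) = 9/11
  n = 2: D(2) = 2(2 + 8/3) = 28/3; numerator = 3(9/11) - 2(1) = 5/11; a_2 = (5/11)/(28/3) = 15/308
  n = 3: D(3) = 3(3 + 8/3) = 17; numerator = 3(15/308) - 2(9/11) = -459/308; a_3 = (-459/308)/(17) = -27/308
  n = 4: D(4) = 4(4 + 8/3) = 80/3; numerator = 3(-27/308) - 2(15/308) = -111/308; a_4 = (-111/308)/(80/3) = -333/24640

r = 2; a_0 = 1; a_1 = 9/11; a_2 = 15/308; a_3 = -27/308; a_4 = -333/24640


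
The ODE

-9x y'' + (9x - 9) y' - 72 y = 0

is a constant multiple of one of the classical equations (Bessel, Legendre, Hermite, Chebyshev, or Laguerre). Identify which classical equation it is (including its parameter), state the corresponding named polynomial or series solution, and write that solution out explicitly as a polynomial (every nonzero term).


All three coefficients share the factor -9; dividing through by -9 gives  x y'' + (1 - x) y' + 8 y = 0.
This matches the Laguerre equation x y'' + (1 - x) y' + n y = 0 with n = 8; the polynomial solution is L_8(x).
With y = sum_k a_k x^k, matching x^k gives (k+1)k a_{k+1} + (k+1) a_{k+1} - k a_k + n a_k = 0, i.e. (k+1)^2 a_{k+1} = (k - n) a_k = (k - 8) a_k. The right side vanishes at k = 8, so the series terminates at degree 8.
Standard normalization L_n(0) = 1 gives a_0 = 1. Work upward with a_{k+1} = (k - 8) a_k / (k+1)^2:
  a_1 = (0 - 8)(1) / 1^2 = -8/1 = -8
  a_2 = (1 - 8)(-8) / 2^2 = 56/4 = 14
  a_3 = (2 - 8)(14) / 3^2 = -84/9 = -28/3
  a_4 = (3 - 8)(-28/3) / 4^2 = (140/3)/16 = 35/12
  a_5 = (4 - 8)(35/12) / 5^2 = (-35/3)/25 = -7/15
  a_6 = (5 - 8)(-7/15) / 6^2 = (7/5)/36 = 7/180
  a_7 = (6 - 8)(7/180) / 7^2 = (-7/90)/49 = -1/630
  a_8 = (7 - 8)(-1/630) / 8^2 = (1/630)/64 = 1/40320
Hence L_8(x) = x^8/40320 - x^7/630 + 7 x^6/180 - 7 x^5/15 + 35 x^4/12 - 28 x^3/3 + 14 x^2 - 8 x + 1.

L_8(x); series = x^8/40320 - x^7/630 + 7 x^6/180 - 7 x^5/15 + 35 x^4/12 - 28 x^3/3 + 14 x^2 - 8 x + 1


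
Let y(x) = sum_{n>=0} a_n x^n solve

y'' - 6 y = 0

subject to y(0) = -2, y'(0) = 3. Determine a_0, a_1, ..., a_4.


Ansatz: y(x) = sum_{n>=0} a_n x^n, so y'(x) = sum_{n>=1} n a_n x^(n-1) and y''(x) = sum_{n>=2} n(n-1) a_n x^(n-2).
Substitute into P(x) y'' + Q(x) y' + R(x) y = 0 with P(x) = 1, Q(x) = 0, R(x) = -6, and match powers of x.
Initial conditions: a_0 = -2, a_1 = 3.
Setting the coefficient of each power of x to zero and solving order by order (substituting the coefficients already found):
  x^0: 2 a_2 - 6 a_0 = 0  ->  2 a_2 = 6 a_0 = -12  ->  a_2 = -6
  x^1: 6 a_3 - 6 a_1 = 0  ->  6 a_3 = 6 a_1 = 18  ->  a_3 = 3
  x^2: 12 a_4 - 6 a_2 = 0  ->  12 a_4 = 6 a_2 = -36  ->  a_4 = -3
Truncated series: y(x) = -2 + 3 x - 6 x^2 + 3 x^3 - 3 x^4 + O(x^5).

a_0 = -2; a_1 = 3; a_2 = -6; a_3 = 3; a_4 = -3


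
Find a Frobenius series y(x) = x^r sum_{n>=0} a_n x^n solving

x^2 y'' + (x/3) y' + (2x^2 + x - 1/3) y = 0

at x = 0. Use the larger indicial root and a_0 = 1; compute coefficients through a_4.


Write in Frobenius form y'' + (p(x)/x) y' + (q(x)/x^2) y = 0:
  p(x) = 1/3,  q(x) = 2x^2 + x - 1/3.
Indicial equation: r(r-1) + (1/3) r + (-1/3) = 0 -> roots r_1 = 1, r_2 = -1/3.
Take r = r_1 = 1. Let y(x) = x^r sum_{n>=0} a_n x^n with a_0 = 1.
Substitute y = x^r sum a_n x^n and match x^{r+n}. The recurrence is
  D(n) a_n + 1 a_{n-1} + 2 a_{n-2} = 0,  where D(n) = (r+n)(r+n-1) + (1/3)(r+n) + (-1/3).
  a_n = [-1 a_{n-1} - 2 a_{n-2}] / D(n).
Since the indicial polynomial factors as (r - r_1)(r - r_2), D(n) = (r_1 + n - r_1)(r_1 + n - r_2) = n(n + 4/3).
Evaluating step by step (a_0 = 1):
  n = 1: D(1) = 1(1 + 4/3) = 7/3; numerator = -1(1) = -1; a_1 = (-1)/(7/3) = -3/7
  n = 2: D(2) = 2(2 + 4/3) = 20/3; numerator = -1(-3/7) - 2(1) = -11/7; a_2 = (-11/7)/(20/3) = -33/140
  n = 3: D(3) = 3(3 + 4/3) = 13; numerator = -1(-33/140) - 2(-3/7) = 153/140; a_3 = (153/140)/(13) = 153/1820
  n = 4: D(4) = 4(4 + 4/3) = 64/3; numerator = -1(153/1820) - 2(-33/140) = 141/364; a_4 = (141/364)/(64/3) = 423/23296

r = 1; a_0 = 1; a_1 = -3/7; a_2 = -33/140; a_3 = 153/1820; a_4 = 423/23296
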